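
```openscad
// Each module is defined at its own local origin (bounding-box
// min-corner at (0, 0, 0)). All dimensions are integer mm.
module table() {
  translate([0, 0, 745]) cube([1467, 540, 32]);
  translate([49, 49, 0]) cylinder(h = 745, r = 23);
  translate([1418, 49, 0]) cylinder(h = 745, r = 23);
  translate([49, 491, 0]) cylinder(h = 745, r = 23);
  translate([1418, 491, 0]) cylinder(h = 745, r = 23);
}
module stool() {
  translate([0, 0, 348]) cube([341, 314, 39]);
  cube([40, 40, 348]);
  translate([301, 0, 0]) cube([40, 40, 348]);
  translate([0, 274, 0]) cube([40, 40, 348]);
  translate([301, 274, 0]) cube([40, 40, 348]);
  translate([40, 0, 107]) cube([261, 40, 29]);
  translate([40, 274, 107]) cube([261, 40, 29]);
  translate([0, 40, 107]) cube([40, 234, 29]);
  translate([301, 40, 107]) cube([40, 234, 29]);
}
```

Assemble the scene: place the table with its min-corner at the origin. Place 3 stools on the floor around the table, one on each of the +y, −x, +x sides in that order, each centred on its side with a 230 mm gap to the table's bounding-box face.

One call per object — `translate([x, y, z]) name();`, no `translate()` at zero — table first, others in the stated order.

table();
translate([563, 770, 0]) stool();
translate([-571, 113, 0]) stool();
translate([1697, 113, 0]) stool();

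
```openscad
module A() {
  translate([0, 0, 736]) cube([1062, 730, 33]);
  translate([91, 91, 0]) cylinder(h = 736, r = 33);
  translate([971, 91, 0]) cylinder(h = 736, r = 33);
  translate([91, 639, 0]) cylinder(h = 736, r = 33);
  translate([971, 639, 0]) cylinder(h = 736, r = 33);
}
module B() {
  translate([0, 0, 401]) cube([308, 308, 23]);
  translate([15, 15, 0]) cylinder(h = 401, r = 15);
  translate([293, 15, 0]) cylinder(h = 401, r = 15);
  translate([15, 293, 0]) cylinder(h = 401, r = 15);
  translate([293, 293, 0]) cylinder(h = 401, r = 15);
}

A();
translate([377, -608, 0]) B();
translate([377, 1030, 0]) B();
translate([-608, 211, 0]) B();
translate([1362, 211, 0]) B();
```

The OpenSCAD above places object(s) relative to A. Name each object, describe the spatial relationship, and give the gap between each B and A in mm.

Each stool's nearest face is 300 mm from the table's bounding box.

A is a table. B is a stool. Four stools sit around the table at the −y, +y, −x, +x sides. The gap between each stool and the table is 300 mm.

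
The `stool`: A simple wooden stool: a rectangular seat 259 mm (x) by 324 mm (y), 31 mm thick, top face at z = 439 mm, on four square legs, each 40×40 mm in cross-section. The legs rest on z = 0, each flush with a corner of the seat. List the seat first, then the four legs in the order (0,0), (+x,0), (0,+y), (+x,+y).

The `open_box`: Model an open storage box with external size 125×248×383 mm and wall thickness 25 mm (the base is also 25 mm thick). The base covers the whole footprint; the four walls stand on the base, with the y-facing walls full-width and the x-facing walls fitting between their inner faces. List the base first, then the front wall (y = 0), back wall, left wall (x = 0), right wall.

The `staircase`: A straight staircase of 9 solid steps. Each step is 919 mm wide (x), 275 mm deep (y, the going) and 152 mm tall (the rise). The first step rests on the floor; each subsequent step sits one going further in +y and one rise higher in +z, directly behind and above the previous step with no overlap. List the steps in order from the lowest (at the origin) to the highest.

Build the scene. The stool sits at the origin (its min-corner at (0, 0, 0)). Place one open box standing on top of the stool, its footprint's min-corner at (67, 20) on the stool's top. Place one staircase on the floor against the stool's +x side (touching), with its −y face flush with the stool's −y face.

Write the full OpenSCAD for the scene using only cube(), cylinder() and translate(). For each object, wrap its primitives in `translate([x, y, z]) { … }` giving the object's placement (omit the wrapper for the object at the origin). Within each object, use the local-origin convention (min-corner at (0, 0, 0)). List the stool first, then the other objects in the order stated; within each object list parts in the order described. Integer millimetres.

translate([0, 0, 408]) cube([259, 324, 31]);
cube([40, 40, 408]);
translate([219, 0, 0]) cube([40, 40, 408]);
translate([0, 284, 0]) cube([40, 40, 408]);
translate([219, 284, 0]) cube([40, 40, 408]);
translate([67, 20, 439]) {
  cube([125, 248, 25]);
  translate([0, 0, 25]) cube([125, 25, 358]);
  translate([0, 223, 25]) cube([125, 25, 358]);
  translate([0, 25, 25]) cube([25, 198, 358]);
  translate([100, 25, 25]) cube([25, 198, 358]);
}
translate([259, 0, 0]) {
  cube([919, 275, 152]);
  translate([0, 275, 152]) cube([919, 275, 152]);
  translate([0, 550, 304]) cube([919, 275, 152]);
  translate([0, 825, 456]) cube([919, 275, 152]);
  translate([0, 1100, 608]) cube([919, 275, 152]);
  translate([0, 1375, 760]) cube([919, 275, 152]);
  translate([0, 1650, 912]) cube([919, 275, 152]);
  translate([0, 1925, 1064]) cube([919, 275, 152]);
  translate([0, 2200, 1216]) cube([919, 275, 152]);
}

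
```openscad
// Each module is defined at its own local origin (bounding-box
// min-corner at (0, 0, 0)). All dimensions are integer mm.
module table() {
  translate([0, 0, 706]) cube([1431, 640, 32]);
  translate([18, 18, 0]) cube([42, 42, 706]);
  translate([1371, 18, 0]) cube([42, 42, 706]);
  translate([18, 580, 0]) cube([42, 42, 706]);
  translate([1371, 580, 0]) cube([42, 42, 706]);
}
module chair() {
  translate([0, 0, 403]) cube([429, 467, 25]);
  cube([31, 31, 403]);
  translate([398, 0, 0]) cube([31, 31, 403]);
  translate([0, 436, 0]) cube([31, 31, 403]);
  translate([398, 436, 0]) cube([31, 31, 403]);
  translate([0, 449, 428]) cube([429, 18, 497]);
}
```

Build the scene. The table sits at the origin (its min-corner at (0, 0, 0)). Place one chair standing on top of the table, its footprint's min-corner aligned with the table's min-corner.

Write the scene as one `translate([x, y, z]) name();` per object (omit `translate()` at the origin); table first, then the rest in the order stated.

table();
translate([0, 0, 738]) chair();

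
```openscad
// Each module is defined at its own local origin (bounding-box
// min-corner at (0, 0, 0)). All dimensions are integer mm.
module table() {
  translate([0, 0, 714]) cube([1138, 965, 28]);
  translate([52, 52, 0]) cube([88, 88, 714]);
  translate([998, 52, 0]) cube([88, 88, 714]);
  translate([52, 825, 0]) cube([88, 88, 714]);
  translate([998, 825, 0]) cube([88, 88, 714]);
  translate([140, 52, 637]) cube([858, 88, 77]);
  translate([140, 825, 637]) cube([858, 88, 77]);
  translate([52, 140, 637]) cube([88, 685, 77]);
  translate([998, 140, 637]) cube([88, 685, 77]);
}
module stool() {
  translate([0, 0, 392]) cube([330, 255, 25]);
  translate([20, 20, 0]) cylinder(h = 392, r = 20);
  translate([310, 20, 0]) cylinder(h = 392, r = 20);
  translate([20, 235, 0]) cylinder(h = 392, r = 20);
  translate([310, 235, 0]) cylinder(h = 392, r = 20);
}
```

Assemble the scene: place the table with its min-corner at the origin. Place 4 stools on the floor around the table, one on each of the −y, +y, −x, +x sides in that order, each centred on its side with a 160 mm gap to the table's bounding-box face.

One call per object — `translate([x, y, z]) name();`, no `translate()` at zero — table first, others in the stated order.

table();
translate([404, -415, 0]) stool();
translate([404, 1125, 0]) stool();
translate([-490, 355, 0]) stool();
translate([1298, 355, 0]) stool();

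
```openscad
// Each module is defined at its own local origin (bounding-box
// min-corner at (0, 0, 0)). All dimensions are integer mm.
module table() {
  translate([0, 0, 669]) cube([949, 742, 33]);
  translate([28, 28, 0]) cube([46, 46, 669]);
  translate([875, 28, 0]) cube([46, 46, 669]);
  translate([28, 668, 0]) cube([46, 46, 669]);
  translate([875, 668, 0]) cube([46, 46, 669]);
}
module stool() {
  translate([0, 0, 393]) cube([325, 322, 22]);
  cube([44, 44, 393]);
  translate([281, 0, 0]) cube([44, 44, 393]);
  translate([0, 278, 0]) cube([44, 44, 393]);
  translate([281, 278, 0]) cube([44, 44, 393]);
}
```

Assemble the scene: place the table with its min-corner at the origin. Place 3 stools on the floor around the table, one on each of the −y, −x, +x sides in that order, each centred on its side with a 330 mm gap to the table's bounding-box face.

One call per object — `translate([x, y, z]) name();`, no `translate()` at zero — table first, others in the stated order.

table();
translate([312, -652, 0]) stool();
translate([-655, 210, 0]) stool();
translate([1279, 210, 0]) stool();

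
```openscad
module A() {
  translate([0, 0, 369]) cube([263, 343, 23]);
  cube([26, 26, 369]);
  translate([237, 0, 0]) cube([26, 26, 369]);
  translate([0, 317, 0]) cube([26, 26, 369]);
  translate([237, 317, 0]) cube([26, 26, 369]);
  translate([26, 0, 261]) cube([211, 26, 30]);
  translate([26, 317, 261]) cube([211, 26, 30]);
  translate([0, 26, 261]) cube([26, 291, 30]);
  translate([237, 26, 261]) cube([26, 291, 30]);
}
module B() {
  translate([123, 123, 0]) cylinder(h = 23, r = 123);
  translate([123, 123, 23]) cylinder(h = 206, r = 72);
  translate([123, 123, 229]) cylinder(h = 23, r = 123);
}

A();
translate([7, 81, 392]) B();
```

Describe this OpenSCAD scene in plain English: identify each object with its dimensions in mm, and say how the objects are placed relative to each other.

A is a four-legged stool. The seat is 263×343 mm, 23 mm thick, top at z = 392 mm. It stands on four square legs, each 26×26 mm in cross-section, from z = 0 to the seat underside, each flush with a corner of the seat. Four stretchers, 26 mm wide and 30 mm tall, connect adjacent legs with their undersides at z = 261 mm, each running between the inner faces of the legs it joins and aligned with the legs' outer faces on the other axis.

B is a spool: two coaxial disc flanges of radius 123 mm and thickness 23 mm, joined by a core cylinder of radius 72 mm and height 206 mm. The lower flange rests on z = 0 and the three cylinders share a vertical axis.

The spool is on top of the stool.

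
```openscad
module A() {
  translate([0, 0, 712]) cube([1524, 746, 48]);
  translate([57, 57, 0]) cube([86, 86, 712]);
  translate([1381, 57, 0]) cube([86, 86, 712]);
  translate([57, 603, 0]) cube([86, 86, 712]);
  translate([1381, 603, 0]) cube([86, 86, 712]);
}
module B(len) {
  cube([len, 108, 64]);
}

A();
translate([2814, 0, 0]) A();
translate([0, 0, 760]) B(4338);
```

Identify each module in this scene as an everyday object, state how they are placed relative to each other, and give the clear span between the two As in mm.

A is a table. B is a beam. A beam spans the tops of two tables. The clear span between the two tables is 1290 mm.

Second table starts at x = 2814; first ends at x = 1524; clear span = 2814 − 1524 = 1290 mm.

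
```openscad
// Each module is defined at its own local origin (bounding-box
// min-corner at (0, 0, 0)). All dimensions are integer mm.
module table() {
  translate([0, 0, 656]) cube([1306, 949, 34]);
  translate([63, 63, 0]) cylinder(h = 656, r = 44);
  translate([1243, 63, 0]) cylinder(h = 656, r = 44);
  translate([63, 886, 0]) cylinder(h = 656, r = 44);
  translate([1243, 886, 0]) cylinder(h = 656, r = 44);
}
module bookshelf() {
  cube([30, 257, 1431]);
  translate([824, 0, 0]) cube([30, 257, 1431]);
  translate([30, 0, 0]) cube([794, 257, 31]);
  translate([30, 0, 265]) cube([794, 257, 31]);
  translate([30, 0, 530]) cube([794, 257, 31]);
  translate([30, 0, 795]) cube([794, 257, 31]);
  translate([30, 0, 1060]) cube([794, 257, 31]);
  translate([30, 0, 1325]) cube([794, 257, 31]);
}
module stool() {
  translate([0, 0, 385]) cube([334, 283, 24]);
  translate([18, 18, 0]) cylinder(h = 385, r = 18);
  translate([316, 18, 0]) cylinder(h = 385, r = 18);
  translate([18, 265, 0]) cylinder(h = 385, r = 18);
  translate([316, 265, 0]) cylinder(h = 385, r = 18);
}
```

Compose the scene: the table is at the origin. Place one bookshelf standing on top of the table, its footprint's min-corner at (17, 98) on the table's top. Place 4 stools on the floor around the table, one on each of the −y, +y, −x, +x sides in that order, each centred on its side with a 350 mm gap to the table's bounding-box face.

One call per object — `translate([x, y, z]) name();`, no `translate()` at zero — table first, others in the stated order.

table();
translate([17, 98, 690]) bookshelf();
translate([486, -633, 0]) stool();
translate([486, 1299, 0]) stool();
translate([-684, 333, 0]) stool();
translate([1656, 333, 0]) stool();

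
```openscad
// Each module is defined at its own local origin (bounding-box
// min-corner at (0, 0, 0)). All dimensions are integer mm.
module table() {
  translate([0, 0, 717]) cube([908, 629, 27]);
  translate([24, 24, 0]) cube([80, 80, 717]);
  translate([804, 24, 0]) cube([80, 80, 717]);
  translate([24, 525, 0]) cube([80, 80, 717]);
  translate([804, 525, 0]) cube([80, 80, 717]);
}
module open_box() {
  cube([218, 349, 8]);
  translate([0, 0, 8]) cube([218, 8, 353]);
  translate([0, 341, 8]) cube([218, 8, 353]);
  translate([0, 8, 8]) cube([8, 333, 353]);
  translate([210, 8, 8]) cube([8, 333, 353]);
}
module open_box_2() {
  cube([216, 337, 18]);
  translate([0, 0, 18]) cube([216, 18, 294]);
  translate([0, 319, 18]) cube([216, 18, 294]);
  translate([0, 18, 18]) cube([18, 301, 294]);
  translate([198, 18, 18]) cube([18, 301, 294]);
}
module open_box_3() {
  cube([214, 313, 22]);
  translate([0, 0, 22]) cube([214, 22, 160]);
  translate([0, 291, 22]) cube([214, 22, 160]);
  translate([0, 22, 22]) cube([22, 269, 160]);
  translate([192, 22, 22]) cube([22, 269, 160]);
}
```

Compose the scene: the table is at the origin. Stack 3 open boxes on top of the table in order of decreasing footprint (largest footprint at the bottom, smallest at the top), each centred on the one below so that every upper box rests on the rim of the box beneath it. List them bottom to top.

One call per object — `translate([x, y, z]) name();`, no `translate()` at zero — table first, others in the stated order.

table();
translate([345, 140, 744]) open_box();
translate([346, 146, 1105]) open_box_2();
translate([347, 158, 1417]) open_box_3();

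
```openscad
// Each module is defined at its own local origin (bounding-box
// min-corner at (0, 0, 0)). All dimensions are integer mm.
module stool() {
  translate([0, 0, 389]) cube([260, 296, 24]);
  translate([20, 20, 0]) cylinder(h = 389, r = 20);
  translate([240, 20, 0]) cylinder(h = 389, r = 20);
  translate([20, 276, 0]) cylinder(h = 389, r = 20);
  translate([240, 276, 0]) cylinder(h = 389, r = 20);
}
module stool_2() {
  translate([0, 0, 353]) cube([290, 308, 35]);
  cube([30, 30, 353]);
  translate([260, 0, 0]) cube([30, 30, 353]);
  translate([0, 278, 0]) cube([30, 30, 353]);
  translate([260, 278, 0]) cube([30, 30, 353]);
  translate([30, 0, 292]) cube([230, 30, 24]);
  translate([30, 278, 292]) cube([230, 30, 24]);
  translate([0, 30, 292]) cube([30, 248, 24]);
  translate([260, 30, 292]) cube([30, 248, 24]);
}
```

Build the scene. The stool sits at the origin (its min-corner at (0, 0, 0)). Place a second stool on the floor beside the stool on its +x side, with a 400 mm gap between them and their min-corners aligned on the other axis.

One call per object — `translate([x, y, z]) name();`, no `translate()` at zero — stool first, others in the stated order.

stool();
translate([660, 0, 0]) stool_2();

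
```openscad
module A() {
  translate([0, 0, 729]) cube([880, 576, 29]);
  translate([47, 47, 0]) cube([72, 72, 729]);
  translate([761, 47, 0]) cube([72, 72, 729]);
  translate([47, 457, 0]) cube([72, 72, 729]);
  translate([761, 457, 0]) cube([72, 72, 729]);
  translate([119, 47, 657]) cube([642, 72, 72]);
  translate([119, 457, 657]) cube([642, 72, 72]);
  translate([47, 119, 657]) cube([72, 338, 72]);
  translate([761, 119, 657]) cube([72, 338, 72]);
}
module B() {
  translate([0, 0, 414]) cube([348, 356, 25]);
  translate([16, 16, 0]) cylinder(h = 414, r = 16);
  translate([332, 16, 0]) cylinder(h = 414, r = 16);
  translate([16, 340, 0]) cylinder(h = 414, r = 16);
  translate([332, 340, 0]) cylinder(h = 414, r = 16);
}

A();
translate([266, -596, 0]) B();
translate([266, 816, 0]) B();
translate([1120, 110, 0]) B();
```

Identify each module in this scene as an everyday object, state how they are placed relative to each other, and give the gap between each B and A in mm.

A is a table. B is a stool. Three stools sit around the table at the −y, +y, +x sides. The gap between each stool and the table is 240 mm.

Each stool's nearest face is 240 mm from the table's bounding box.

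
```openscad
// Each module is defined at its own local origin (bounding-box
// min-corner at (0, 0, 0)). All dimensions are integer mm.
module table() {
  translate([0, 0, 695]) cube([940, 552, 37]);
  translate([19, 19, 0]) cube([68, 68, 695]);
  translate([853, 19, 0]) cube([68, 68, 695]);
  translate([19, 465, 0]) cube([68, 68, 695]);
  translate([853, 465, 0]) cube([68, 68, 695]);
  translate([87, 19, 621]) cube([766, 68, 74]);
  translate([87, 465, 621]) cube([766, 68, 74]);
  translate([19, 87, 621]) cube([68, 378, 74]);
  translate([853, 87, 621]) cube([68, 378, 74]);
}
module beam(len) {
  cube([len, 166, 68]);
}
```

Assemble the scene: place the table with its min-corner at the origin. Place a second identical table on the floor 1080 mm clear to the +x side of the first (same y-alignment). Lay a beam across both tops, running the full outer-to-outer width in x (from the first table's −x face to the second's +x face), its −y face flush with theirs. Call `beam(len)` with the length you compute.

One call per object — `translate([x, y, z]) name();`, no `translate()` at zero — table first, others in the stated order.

table();
translate([2020, 0, 0]) table();
translate([0, 0, 732]) beam(2960);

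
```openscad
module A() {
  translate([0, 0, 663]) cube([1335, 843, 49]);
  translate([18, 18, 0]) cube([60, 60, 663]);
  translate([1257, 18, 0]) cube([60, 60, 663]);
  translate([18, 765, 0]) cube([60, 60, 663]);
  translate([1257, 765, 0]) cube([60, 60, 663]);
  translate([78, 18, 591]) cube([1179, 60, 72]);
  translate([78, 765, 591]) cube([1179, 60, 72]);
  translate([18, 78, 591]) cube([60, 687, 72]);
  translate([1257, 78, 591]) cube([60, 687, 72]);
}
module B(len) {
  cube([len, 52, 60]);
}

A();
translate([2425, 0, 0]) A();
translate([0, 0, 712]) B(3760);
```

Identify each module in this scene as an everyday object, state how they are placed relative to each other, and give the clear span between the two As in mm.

Second table starts at x = 2425; first ends at x = 1335; clear span = 2425 − 1335 = 1090 mm.

A is a table. B is a beam. A beam spans the tops of two tables. The clear span between the two tables is 1090 mm.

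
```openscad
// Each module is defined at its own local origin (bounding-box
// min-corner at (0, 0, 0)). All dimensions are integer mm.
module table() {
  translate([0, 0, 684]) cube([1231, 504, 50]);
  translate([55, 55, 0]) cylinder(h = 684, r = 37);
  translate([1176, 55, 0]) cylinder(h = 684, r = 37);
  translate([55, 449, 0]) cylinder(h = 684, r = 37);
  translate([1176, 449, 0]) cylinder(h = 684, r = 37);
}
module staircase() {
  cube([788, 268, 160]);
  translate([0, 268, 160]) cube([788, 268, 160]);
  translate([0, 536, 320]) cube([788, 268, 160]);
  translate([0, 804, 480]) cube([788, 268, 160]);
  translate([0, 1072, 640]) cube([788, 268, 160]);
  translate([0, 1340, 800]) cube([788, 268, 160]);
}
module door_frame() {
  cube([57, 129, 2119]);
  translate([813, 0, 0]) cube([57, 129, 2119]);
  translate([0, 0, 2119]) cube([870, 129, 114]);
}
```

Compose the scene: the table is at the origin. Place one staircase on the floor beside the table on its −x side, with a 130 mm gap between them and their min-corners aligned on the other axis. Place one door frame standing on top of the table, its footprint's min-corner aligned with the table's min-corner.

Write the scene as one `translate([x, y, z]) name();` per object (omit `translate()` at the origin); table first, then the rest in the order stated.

table();
translate([-918, 0, 0]) staircase();
translate([0, 0, 734]) door_frame();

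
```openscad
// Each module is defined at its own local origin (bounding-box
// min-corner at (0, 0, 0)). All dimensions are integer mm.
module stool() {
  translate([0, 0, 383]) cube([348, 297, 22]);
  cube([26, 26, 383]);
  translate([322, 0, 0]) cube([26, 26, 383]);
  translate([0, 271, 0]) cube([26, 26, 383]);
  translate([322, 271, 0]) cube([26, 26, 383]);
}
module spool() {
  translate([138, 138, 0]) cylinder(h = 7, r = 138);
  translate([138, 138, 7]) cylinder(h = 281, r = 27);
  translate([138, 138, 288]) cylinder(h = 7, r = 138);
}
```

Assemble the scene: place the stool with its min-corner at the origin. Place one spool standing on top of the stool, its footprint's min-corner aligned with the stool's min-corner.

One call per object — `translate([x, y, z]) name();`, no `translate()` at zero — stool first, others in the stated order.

stool();
translate([0, 0, 405]) spool();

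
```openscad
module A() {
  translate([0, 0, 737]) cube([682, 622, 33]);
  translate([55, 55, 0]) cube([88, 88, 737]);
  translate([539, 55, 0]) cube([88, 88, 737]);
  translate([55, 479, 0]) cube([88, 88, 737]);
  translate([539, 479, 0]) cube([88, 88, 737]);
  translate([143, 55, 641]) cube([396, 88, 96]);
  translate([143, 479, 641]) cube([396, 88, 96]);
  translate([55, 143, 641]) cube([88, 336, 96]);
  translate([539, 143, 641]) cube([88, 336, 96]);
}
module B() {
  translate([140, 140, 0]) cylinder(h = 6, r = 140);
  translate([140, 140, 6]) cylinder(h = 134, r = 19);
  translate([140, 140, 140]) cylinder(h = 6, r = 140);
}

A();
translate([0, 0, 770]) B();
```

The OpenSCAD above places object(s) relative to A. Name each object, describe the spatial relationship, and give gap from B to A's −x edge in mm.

The spool's min-x is at 0; the table's min-x is 0; gap = 0 mm.

A is a table. B is a spool. The spool is on top of the table. The gap from the spool to the table's −x edge is 0 mm.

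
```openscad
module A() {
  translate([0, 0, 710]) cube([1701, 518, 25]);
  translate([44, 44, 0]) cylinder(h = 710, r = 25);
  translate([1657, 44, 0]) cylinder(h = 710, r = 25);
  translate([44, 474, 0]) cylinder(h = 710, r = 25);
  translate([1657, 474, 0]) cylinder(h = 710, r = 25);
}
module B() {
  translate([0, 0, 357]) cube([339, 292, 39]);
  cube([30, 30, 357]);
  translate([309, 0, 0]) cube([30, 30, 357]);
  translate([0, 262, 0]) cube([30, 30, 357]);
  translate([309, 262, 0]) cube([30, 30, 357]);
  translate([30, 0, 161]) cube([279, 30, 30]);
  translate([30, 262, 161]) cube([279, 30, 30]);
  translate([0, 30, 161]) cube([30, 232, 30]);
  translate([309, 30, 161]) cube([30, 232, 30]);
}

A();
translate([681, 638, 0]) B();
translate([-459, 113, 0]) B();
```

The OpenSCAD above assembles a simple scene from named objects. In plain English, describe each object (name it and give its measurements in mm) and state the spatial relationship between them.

A is a table: top 1701 mm (x) × 518 mm (y), 25 mm thick, upper face at z = 735 mm, on four round legs of 50 mm diameter, each leg's bounding box inset 19 mm from the nearest pair of top edges, running from z = 0 to the bottom of the top.

B is a simple wooden stool: a rectangular seat 339 mm (x) by 292 mm (y), 39 mm thick, top face at z = 396 mm, on four square legs, each 30×30 mm in cross-section. The legs rest on z = 0, each flush with a corner of the seat. Four stretchers, 30 mm wide and 30 mm tall, connect adjacent legs with their undersides at z = 161 mm, each running between the inner faces of the legs it joins and aligned with the legs' outer faces on the other axis.

Two stools sit around the table at the +y, −x sides.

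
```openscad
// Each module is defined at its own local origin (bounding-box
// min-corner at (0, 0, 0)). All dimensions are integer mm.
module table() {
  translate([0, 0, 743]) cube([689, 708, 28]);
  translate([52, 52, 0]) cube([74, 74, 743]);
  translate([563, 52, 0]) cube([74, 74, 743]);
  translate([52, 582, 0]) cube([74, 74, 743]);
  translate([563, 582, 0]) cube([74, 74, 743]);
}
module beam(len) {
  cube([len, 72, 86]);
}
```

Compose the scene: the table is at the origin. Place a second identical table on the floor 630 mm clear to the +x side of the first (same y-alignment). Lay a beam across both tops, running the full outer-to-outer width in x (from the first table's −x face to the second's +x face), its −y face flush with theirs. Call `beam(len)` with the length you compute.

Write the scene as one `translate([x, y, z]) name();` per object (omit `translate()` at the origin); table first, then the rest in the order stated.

table();
translate([1319, 0, 0]) table();
translate([0, 0, 771]) beam(2008);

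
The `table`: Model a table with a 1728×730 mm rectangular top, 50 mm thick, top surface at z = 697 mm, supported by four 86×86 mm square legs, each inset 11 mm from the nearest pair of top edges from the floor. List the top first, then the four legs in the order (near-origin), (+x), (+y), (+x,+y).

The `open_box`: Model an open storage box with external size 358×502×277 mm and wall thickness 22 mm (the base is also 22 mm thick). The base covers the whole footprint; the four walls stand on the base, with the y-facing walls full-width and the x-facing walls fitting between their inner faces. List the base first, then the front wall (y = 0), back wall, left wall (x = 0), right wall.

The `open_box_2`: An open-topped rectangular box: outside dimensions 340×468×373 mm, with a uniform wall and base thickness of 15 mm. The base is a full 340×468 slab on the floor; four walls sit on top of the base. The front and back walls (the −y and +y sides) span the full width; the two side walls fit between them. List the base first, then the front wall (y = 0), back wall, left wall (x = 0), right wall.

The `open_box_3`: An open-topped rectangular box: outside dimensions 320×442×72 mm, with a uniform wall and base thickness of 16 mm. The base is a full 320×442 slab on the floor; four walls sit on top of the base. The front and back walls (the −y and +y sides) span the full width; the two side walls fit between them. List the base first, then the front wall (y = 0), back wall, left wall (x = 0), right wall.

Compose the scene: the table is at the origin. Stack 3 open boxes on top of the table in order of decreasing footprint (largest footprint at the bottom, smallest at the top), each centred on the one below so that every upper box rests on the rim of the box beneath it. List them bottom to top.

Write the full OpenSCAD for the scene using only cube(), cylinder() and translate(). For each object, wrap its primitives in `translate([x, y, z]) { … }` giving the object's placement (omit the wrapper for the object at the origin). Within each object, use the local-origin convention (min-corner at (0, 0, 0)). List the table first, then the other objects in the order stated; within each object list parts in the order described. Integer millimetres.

translate([0, 0, 647]) cube([1728, 730, 50]);
translate([11, 11, 0]) cube([86, 86, 647]);
translate([1631, 11, 0]) cube([86, 86, 647]);
translate([11, 633, 0]) cube([86, 86, 647]);
translate([1631, 633, 0]) cube([86, 86, 647]);
translate([685, 114, 697]) {
  cube([358, 502, 22]);
  translate([0, 0, 22]) cube([358, 22, 255]);
  translate([0, 480, 22]) cube([358, 22, 255]);
  translate([0, 22, 22]) cube([22, 458, 255]);
  translate([336, 22, 22]) cube([22, 458, 255]);
}
translate([694, 131, 974]) {
  cube([340, 468, 15]);
  translate([0, 0, 15]) cube([340, 15, 358]);
  translate([0, 453, 15]) cube([340, 15, 358]);
  translate([0, 15, 15]) cube([15, 438, 358]);
  translate([325, 15, 15]) cube([15, 438, 358]);
}
translate([704, 144, 1347]) {
  cube([320, 442, 16]);
  translate([0, 0, 16]) cube([320, 16, 56]);
  translate([0, 426, 16]) cube([320, 16, 56]);
  translate([0, 16, 16]) cube([16, 410, 56]);
  translate([304, 16, 16]) cube([16, 410, 56]);
}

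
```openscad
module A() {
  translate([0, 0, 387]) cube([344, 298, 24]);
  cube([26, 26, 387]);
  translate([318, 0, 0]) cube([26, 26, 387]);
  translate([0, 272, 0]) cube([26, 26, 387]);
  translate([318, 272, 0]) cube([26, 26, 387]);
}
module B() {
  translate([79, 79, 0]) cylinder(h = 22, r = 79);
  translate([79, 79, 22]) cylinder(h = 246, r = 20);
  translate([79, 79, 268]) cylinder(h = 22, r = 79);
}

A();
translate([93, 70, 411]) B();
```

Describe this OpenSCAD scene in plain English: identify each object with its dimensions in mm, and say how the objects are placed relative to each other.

A is a four-legged stool. The seat is 344×298 mm, 24 mm thick, top at z = 411 mm. It stands on four square legs, each 26×26 mm in cross-section, from z = 0 to the seat underside, each flush with a corner of the seat.

B is a spool: two coaxial disc flanges of radius 79 mm and thickness 22 mm, joined by a core cylinder of radius 20 mm and height 246 mm. The lower flange rests on z = 0 and the three cylinders share a vertical axis.

The spool is on top of the stool, centred.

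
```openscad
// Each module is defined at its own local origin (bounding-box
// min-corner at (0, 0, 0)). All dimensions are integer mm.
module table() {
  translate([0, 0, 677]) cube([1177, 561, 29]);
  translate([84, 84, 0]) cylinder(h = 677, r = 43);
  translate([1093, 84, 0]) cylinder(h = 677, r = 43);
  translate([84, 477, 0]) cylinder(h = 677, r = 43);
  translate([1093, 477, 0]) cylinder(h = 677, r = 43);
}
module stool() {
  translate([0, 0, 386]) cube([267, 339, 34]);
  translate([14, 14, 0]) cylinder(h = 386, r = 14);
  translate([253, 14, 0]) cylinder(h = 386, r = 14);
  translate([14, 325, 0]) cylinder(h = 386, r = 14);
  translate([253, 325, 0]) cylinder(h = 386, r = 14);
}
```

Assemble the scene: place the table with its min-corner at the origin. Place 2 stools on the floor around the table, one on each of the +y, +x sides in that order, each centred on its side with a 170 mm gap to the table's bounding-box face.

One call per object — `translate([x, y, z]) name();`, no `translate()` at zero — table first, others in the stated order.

table();
translate([455, 731, 0]) stool();
translate([1347, 111, 0]) stool();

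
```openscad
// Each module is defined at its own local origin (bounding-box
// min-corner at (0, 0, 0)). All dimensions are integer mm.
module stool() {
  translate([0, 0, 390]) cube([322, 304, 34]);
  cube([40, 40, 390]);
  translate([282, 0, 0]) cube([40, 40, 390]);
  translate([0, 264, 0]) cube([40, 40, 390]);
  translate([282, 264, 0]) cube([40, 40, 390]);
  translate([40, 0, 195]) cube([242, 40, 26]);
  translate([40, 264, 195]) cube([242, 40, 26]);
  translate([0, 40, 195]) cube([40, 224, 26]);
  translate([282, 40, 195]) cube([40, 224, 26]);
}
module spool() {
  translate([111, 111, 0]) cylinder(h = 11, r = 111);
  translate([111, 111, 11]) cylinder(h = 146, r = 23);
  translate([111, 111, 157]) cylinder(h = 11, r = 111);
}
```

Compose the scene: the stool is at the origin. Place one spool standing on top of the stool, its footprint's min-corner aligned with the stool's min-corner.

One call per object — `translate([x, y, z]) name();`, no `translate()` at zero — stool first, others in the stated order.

stool();
translate([0, 0, 424]) spool();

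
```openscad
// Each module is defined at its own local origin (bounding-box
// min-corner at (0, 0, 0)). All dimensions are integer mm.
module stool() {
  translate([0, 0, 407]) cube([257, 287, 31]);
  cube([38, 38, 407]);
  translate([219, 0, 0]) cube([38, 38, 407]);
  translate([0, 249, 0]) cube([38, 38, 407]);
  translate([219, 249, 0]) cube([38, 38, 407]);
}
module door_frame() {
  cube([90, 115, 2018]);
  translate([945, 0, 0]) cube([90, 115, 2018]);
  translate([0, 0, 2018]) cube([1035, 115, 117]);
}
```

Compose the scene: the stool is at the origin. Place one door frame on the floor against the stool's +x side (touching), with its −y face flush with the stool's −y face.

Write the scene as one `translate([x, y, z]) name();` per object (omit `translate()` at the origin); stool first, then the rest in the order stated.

stool();
translate([257, 0, 0]) door_frame();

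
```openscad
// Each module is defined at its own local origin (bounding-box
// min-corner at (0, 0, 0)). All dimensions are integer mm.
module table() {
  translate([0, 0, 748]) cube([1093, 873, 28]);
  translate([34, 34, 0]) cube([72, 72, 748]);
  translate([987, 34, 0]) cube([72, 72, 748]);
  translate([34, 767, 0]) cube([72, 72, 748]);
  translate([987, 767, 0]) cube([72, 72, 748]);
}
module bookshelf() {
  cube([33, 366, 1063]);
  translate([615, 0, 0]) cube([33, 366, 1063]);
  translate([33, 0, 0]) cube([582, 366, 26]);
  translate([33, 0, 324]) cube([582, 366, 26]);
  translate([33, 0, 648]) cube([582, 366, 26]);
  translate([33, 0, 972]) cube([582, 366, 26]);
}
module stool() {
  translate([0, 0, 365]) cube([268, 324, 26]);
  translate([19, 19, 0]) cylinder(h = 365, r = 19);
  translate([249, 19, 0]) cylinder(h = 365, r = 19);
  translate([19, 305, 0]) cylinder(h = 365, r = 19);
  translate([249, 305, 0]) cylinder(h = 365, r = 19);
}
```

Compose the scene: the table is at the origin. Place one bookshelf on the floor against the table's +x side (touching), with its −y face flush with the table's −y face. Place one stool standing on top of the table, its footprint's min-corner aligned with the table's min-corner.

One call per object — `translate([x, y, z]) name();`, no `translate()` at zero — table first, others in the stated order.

table();
translate([1093, 0, 0]) bookshelf();
translate([0, 0, 776]) stool();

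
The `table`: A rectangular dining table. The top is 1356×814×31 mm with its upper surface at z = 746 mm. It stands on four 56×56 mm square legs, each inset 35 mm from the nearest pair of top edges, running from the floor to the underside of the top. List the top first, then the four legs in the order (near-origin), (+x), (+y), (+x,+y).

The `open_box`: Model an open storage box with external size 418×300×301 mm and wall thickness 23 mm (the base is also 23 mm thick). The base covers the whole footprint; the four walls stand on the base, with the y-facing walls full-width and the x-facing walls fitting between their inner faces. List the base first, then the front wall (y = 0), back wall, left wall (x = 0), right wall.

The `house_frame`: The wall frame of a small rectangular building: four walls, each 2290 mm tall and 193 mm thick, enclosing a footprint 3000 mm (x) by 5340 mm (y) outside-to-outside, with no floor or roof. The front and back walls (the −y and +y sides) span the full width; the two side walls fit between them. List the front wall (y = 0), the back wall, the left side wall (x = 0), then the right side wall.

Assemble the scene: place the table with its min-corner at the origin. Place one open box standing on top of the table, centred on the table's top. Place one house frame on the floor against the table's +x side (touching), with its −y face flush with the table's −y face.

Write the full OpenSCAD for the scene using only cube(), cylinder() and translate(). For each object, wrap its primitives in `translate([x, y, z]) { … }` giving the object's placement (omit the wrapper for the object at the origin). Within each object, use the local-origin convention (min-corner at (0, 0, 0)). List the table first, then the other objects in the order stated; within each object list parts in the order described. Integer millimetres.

translate([0, 0, 715]) cube([1356, 814, 31]);
translate([35, 35, 0]) cube([56, 56, 715]);
translate([1265, 35, 0]) cube([56, 56, 715]);
translate([35, 723, 0]) cube([56, 56, 715]);
translate([1265, 723, 0]) cube([56, 56, 715]);
translate([469, 257, 746]) {
  cube([418, 300, 23]);
  translate([0, 0, 23]) cube([418, 23, 278]);
  translate([0, 277, 23]) cube([418, 23, 278]);
  translate([0, 23, 23]) cube([23, 254, 278]);
  translate([395, 23, 23]) cube([23, 254, 278]);
}
translate([1356, 0, 0]) {
  cube([3000, 193, 2290]);
  translate([0, 5147, 0]) cube([3000, 193, 2290]);
  translate([0, 193, 0]) cube([193, 4954, 2290]);
  translate([2807, 193, 0]) cube([193, 4954, 2290]);
}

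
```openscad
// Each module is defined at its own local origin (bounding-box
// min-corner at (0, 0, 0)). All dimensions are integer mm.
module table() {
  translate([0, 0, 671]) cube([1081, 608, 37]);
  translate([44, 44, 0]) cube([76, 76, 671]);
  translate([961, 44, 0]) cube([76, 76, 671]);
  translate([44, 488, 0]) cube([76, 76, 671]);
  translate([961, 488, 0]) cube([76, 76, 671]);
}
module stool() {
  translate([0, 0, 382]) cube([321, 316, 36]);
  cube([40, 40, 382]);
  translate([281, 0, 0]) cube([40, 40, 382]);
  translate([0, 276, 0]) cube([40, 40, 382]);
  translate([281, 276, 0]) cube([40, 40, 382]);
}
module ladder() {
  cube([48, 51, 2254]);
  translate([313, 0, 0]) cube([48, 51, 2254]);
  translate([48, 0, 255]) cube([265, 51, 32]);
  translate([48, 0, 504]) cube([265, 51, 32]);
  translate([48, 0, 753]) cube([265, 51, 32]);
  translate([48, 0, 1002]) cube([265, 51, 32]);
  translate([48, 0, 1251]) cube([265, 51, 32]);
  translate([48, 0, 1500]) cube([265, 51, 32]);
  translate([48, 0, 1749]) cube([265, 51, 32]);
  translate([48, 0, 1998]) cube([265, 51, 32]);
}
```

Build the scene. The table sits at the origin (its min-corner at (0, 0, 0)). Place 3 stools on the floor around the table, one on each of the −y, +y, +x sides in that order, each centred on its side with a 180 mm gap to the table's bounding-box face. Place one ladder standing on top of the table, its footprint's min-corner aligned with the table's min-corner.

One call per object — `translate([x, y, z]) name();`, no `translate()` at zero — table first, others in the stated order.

table();
translate([380, -496, 0]) stool();
translate([380, 788, 0]) stool();
translate([1261, 146, 0]) stool();
translate([0, 0, 708]) ladder();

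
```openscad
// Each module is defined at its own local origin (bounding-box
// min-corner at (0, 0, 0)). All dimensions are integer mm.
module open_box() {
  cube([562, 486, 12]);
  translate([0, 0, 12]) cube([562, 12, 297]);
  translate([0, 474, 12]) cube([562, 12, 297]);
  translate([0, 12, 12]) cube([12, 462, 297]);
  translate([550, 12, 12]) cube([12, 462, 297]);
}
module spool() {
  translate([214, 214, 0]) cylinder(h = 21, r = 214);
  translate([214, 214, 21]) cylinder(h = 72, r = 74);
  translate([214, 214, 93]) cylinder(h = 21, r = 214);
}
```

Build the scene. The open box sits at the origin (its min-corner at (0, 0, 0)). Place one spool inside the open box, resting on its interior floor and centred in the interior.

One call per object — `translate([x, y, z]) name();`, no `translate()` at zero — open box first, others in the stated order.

open_box();
translate([67, 29, 12]) spool();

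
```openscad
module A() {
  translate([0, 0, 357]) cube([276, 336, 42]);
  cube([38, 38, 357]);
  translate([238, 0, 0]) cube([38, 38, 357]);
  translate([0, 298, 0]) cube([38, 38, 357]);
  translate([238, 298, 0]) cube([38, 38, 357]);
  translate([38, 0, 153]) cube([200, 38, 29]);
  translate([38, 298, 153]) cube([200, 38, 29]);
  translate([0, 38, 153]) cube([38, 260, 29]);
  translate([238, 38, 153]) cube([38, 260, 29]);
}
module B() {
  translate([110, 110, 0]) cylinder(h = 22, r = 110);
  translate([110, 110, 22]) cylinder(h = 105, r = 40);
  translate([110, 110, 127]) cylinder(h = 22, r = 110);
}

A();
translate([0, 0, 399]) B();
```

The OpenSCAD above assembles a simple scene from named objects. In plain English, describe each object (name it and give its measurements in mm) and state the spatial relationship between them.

A is a four-legged stool. The seat is a 276×336×42 mm slab whose top surface is at z = 399 mm; four square legs, each 38×38 mm in cross-section, run from the floor (z = 0) to the underside of the seat, each flush with a corner of the seat. Four stretchers, 38 mm wide and 29 mm tall, connect adjacent legs with their undersides at z = 153 mm, each running between the inner faces of the legs it joins and aligned with the legs' outer faces on the other axis.

B is a spool: two coaxial disc flanges of radius 110 mm and thickness 22 mm, joined by a core cylinder of radius 40 mm and height 105 mm. The lower flange rests on z = 0 and the three cylinders share a vertical axis.

The spool is on top of the stool.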